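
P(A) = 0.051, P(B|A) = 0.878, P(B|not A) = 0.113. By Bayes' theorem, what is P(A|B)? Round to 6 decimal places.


P(A|B) = P(B|A)*P(A) / P(B), P(B) = P(B|A)*P(A) + P(B|not A)*P(not A)
P(B|A)*P(A) = 0.878 * 0.051 = 0.044778
P(B|not A)*P(not A) = 0.113 * 0.949 = 0.107237
P(B) = 0.044778 + 0.107237 = 0.152015
P(A|B) = 0.044778 / 0.152015 ≈ 0.29456304

0.294563


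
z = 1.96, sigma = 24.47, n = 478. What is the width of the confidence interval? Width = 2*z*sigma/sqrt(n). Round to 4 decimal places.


width = 2*z*sigma/sqrt(n)
2*z*sigma = 2 * 1.96 * 24.47 = 95.9224
sqrt(478) ≈ 21.863211
width = 95.9224 / 21.863211 ≈ 4.387388

4.3874


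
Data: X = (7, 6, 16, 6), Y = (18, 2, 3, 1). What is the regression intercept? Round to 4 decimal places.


a = ybar - b*xbar, where b = sum((xi-xbar)(yi-ybar)) / sum((xi-xbar)^2)
n = 4, xbar = 35/4 = 8.75, ybar = 24/4 = 6
Sxy = sum((xi-xbar)(yi-ybar)) = -18
Sxx = sum((xi-xbar)^2) = 70.75
b = Sxy / Sxx = -72/283 ≈ -0.254417
a = 6 - (-0.254417) * 8.75 = 2328/283 ≈ 8.226148

8.2261


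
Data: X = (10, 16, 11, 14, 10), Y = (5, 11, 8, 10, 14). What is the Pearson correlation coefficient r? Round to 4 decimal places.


r = sum((xi-xbar)(yi-ybar)) / sqrt(sum((xi-xbar)^2) * sum((yi-ybar)^2))
n = 5, xbar = 61/5 = 12.2, ybar = 48/5 = 9.6
Sxy = sum((xi-xbar)(yi-ybar)) = 8.4
Sxx = sum((xi-xbar)^2) = 28.8
Syy = sum((yi-ybar)^2) = 45.2
sqrt(Sxx*Syy) ≈ 36.079911
r = Sxy / sqrt(Sxx*Syy) = 8.4 / 36.079911 ≈ 0.232817

0.2328


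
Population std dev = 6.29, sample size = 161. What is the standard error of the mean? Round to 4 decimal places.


SE = sigma / sqrt(n)
sqrt(161) ≈ 12.688578
SE = 6.29 / 12.688578 ≈ 0.495721

0.4957


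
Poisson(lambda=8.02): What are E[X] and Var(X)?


E[X] = Var(X) = lambda = 8.02

8.02, 8.02


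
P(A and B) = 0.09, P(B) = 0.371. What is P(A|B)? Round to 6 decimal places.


P(A|B) = P(A and B) / P(B) = 0.09 / 0.371 = 90/371 ≈ 0.24258760

0.242588


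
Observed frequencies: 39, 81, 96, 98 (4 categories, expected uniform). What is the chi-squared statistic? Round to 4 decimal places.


chi2 = sum((O-E)^2/E), E = total/4
total = 314, E = 314/4 = 78.5
(39 - 78.5)^2 / 78.5 = 1560.25 / 78.5 = 6241/314 ≈ 19.875796
(81 - 78.5)^2 / 78.5 = 6.25 / 78.5 = 25/314 ≈ 0.079618
(96 - 78.5)^2 / 78.5 = 306.25 / 78.5 = 1225/314 ≈ 3.901274
(98 - 78.5)^2 / 78.5 = 380.25 / 78.5 = 1521/314 ≈ 4.843949
chi2 = 4506/157 ≈ 28.700637

28.7006


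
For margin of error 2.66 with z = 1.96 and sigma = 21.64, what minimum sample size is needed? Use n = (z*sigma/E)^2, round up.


z*sigma/E = 1.96 * 21.64 / 2.66 = 7574/475 ≈ 15.945263
(z*sigma/E)^2 ≈ 254.251417
round up: n = 255

255


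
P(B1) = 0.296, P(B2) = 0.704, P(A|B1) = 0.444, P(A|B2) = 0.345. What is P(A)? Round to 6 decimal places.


P(A) = P(A|B1)*P(B1) + P(A|B2)*P(B2)
P(A|B1)*P(B1) = 0.444 * 0.296 = 0.131424
P(A|B2)*P(B2) = 0.345 * 0.704 = 0.24288
P(A) = 0.131424 + 0.24288 = 0.374304

0.374304


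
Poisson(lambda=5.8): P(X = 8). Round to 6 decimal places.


P = e^(-lam) * lam^k / k!
e^(-5.8) ≈ 0.003027555
lam^k = 5.8^8 ≈ 1280630.817180
k! = 8! = 40320
P = 0.003027555 * 1280630.817180 / 40320 ≈ 0.096160

0.096160


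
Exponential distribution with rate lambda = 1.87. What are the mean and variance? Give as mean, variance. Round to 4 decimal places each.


mean = 1/lam, var = 1/lam^2
mean = 1 / 1.87 = 100/187 ≈ 0.534759
lam^2 = 1.87^2 = 3.4969
var = 1 / 3.4969 ≈ 0.285968

0.5348, 0.2860


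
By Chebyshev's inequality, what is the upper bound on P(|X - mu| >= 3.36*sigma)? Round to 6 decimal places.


P <= 1/k^2
k^2 = 3.36^2 = 11.2896
1/k^2 = 1 / 11.2896 = 625/7056 ≈ 0.08857710

0.088577


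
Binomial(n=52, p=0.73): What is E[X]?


E[X] = n*p = 52 * 0.73 = 37.96

37.96


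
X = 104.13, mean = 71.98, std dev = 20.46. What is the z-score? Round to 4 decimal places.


z = (X - mu) / sigma
X - mu = 104.13 - 71.98 = 32.15
z = 32.15 / 20.46 = 3215/2046 ≈ 1.571359

1.5714


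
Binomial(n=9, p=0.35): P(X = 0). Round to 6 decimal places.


P = C(n,k) * p^k * (1-p)^(n-k)
C(9,0) = 1
p^k = 0.35^0 = 1
(1-p)^(n-k) = 0.65^9 ≈ 0.02071191
P = 1 * 1 * 0.02071191 ≈ 0.020712

0.020712


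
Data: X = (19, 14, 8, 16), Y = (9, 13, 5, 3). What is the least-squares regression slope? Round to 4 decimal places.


b = sum((xi-xbar)(yi-ybar)) / sum((xi-xbar)^2)
n = 4, xbar = 57/4 = 14.25, ybar = 30/4 = 7.5
Sxy = sum((xi-xbar)(yi-ybar)) = 13.5
Sxx = sum((xi-xbar)^2) = 64.75
b = Sxy / Sxx = 54/259 ≈ 0.208494

0.2085


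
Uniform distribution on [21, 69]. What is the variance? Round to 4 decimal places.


Var = (b-a)^2 / 12
(b-a)^2 = (69 - 21)^2 = 2304
Var = 2304/12 = 192

192.0000


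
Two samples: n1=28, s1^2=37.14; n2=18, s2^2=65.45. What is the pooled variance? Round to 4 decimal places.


sp^2 = ((n1-1)*s1^2 + (n2-1)*s2^2)/(n1+n2-2)
(n1-1)*s1^2 = 27 * 37.14 = 1002.78
(n2-1)*s2^2 = 17 * 65.45 = 1112.65
numerator = 1002.78 + 1112.65 = 2115.43
n1+n2-2 = 44
sp^2 = 2115.43 / 44 = 211543/4400 ≈ 48.077955

48.0780


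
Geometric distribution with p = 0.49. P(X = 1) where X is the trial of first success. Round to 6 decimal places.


P = (1-p)^(k-1) * p
(1-p)^(k-1) = 0.51^0 = 1
P = 1 * 0.49 = 0.49

0.490000


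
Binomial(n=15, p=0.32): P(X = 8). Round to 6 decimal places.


P = C(n,k) * p^k * (1-p)^(n-k)
C(15,8) = 6435
p^k = 0.32^8 ≈ 0.0001099512
(1-p)^(n-k) = 0.68^7 ≈ 0.06722989
P = 6435 * 0.0001099512 * 0.06722989 ≈ 0.047568

0.047568


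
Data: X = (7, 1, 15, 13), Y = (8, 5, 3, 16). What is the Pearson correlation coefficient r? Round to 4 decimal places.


r = sum((xi-xbar)(yi-ybar)) / sqrt(sum((xi-xbar)^2) * sum((yi-ybar)^2))
n = 4, xbar = 36/4 = 9, ybar = 32/4 = 8
Sxy = sum((xi-xbar)(yi-ybar)) = 26
Sxx = sum((xi-xbar)^2) = 120
Syy = sum((yi-ybar)^2) = 98
sqrt(Sxx*Syy) ≈ 108.443534
r = Sxy / sqrt(Sxx*Syy) = 26 / 108.443534 ≈ 0.239756

0.2398


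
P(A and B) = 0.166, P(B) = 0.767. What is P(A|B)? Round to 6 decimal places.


P(A|B) = P(A and B) / P(B) = 0.166 / 0.767 = 166/767 ≈ 0.21642764

0.216428


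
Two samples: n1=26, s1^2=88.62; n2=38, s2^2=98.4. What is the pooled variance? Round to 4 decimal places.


sp^2 = ((n1-1)*s1^2 + (n2-1)*s2^2)/(n1+n2-2)
(n1-1)*s1^2 = 25 * 88.62 = 2215.5
(n2-1)*s2^2 = 37 * 98.4 = 3640.8
numerator = 2215.5 + 3640.8 = 5856.3
n1+n2-2 = 62
sp^2 = 5856.3 / 62 = 58563/620 ≈ 94.456452

94.4565


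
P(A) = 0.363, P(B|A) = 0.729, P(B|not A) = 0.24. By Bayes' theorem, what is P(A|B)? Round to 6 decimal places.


P(A|B) = P(B|A)*P(A) / P(B), P(B) = P(B|A)*P(A) + P(B|not A)*P(not A)
P(B|A)*P(A) = 0.729 * 0.363 = 0.264627
P(B|not A)*P(not A) = 0.24 * 0.637 = 0.15288
P(B) = 0.264627 + 0.15288 = 0.417507
P(A|B) = 0.264627 / 0.417507 ≈ 0.63382650

0.633826


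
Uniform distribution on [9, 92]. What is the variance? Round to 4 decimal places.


Var = (b-a)^2 / 12
(b-a)^2 = (92 - 9)^2 = 6889
Var = 6889/12 ≈ 574.083333

574.0833


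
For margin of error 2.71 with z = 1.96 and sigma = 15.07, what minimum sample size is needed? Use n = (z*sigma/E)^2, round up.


z*sigma/E = 1.96 * 15.07 / 2.71 = 73843/6775 ≈ 10.899336
(z*sigma/E)^2 ≈ 118.795521
round up: n = 119

119


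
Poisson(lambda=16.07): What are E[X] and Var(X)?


E[X] = Var(X) = lambda = 16.07

16.07, 16.07


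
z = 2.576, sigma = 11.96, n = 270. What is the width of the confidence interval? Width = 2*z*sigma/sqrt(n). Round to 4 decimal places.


width = 2*z*sigma/sqrt(n)
2*z*sigma = 2 * 2.576 * 11.96 = 61.61792
sqrt(270) ≈ 16.431677
width = 61.61792 / 16.431677 ≈ 3.749947

3.7499


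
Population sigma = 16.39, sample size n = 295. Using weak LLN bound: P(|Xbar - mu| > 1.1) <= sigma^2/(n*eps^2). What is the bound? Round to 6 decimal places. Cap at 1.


bound = min(1, sigma^2/(n*eps^2))
sigma^2 = 16.39^2 = 268.6321
n*eps^2 = 295 * 1.1^2 = 295 * 1.21 = 356.95
sigma^2/(n*eps^2) = 268.6321 / 356.95 ≈ 0.75257627

0.752576


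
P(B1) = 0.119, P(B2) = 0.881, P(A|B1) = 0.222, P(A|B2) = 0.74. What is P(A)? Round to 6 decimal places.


P(A) = P(A|B1)*P(B1) + P(A|B2)*P(B2)
P(A|B1)*P(B1) = 0.222 * 0.119 = 0.026418
P(A|B2)*P(B2) = 0.74 * 0.881 = 0.65194
P(A) = 0.026418 + 0.65194 = 0.678358

0.678358


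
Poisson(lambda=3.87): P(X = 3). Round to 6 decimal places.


P = e^(-lam) * lam^k / k!
e^(-3.87) ≈ 0.02085837
lam^k = 3.87^3 = 57.960603
k! = 3! = 6
P = 0.02085837 * 57.960603 / 6 ≈ 0.201494

0.201494


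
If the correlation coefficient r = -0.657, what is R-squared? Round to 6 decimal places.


R^2 = r^2 = (-0.657)^2 = 0.431649

0.431649


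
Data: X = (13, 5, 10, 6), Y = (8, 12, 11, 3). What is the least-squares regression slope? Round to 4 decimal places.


b = sum((xi-xbar)(yi-ybar)) / sum((xi-xbar)^2)
n = 4, xbar = 34/4 = 8.5, ybar = 34/4 = 8.5
Sxy = sum((xi-xbar)(yi-ybar)) = 3
Sxx = sum((xi-xbar)^2) = 41
b = Sxy / Sxx = 3/41 ≈ 0.073171

0.0732


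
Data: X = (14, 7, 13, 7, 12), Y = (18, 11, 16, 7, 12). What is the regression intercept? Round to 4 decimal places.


a = ybar - b*xbar, where b = sum((xi-xbar)(yi-ybar)) / sum((xi-xbar)^2)
n = 5, xbar = 53/5 = 10.6, ybar = 64/5 = 12.8
Sxy = sum((xi-xbar)(yi-ybar)) = 51.6
Sxx = sum((xi-xbar)^2) = 45.2
b = Sxy / Sxx = 129/113 ≈ 1.141593
a = 12.8 - 1.141593 * 10.6 = 79/113 ≈ 0.699115

0.6991


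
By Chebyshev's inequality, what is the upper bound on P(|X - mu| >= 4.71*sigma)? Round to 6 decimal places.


P <= 1/k^2
k^2 = 4.71^2 = 22.1841
1/k^2 = 1 / 22.1841 ≈ 0.04507733

0.045077


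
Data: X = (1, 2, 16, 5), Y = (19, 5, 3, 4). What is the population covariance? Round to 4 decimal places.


Cov = (1/n)*sum((xi-xbar)(yi-ybar))
n = 4, xbar = 24/4 = 6, ybar = 31/4 = 7.75
sum((xi-xbar)(yi-ybar)) = -89
Cov = -89 / 4 = -22.25

-22.2500


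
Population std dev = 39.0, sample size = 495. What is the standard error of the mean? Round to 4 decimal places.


SE = sigma / sqrt(n)
sqrt(495) ≈ 22.248595
SE = 39.0 / 22.248595 ≈ 1.752920

1.7529


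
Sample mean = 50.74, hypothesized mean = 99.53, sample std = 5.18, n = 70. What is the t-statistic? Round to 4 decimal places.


t = (xbar - mu0) / (s/sqrt(n))
xbar - mu0 = 50.74 - 99.53 = -48.79
sqrt(70) ≈ 8.36660027
s/sqrt(n) = 5.18 / 8.36660027 ≈ 0.61912842
t = -48.79 / 0.61912842 ≈ -78.804330

-78.8043


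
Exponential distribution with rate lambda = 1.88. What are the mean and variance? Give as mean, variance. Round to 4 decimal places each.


mean = 1/lam, var = 1/lam^2
mean = 1 / 1.88 = 25/47 ≈ 0.531915
lam^2 = 1.88^2 = 3.5344
var = 1 / 3.5344 = 625/2209 ≈ 0.282933

0.5319, 0.2829


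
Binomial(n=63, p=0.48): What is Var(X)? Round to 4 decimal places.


Var = n*p*(1-p) = 63 * 0.48 * 0.52 = 15.7248

15.7248


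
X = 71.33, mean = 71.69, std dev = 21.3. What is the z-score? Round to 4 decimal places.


z = (X - mu) / sigma
X - mu = 71.33 - 71.69 = -0.36
z = -0.36 / 21.3 = -6/355 ≈ -0.016901

-0.0169


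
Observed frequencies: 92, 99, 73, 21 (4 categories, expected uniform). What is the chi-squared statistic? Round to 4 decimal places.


chi2 = sum((O-E)^2/E), E = total/4
total = 285, E = 285/4 = 71.25
(92 - 71.25)^2 / 71.25 = 430.5625 / 71.25 = 6889/1140 ≈ 6.042982
(99 - 71.25)^2 / 71.25 = 770.0625 / 71.25 = 4107/380 ≈ 10.807895
(73 - 71.25)^2 / 71.25 = 3.0625 / 71.25 = 49/1140 ≈ 0.042982
(21 - 71.25)^2 / 71.25 = 2525.0625 / 71.25 = 13467/380 ≈ 35.439474
chi2 = 157/3 ≈ 52.333333

52.3333


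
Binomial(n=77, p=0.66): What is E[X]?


E[X] = n*p = 77 * 0.66 = 50.82

50.82


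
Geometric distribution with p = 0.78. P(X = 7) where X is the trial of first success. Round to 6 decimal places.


P = (1-p)^(k-1) * p
(1-p)^(k-1) = 0.22^6 ≈ 0.0001133799
P = 0.0001133799 * 0.78 ≈ 0.00008843633

0.000088


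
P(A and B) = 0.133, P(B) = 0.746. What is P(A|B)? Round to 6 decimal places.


P(A|B) = P(A and B) / P(B) = 0.133 / 0.746 = 133/746 ≈ 0.17828418

0.178284


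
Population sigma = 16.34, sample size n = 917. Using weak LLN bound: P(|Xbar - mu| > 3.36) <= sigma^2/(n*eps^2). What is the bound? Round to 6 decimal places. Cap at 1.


bound = min(1, sigma^2/(n*eps^2))
sigma^2 = 16.34^2 = 266.9956
n*eps^2 = 917 * 3.36^2 = 917 * 11.2896 = 10352.5632
sigma^2/(n*eps^2) = 266.9956 / 10352.5632 ≈ 0.02579029

0.025790


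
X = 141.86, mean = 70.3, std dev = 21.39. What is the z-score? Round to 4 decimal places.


z = (X - mu) / sigma
X - mu = 141.86 - 70.3 = 71.56
z = 71.56 / 21.39 = 7156/2139 ≈ 3.345489

3.3455


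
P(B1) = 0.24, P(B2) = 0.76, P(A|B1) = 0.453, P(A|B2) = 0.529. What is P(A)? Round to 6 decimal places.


P(A) = P(A|B1)*P(B1) + P(A|B2)*P(B2)
P(A|B1)*P(B1) = 0.453 * 0.24 = 0.10872
P(A|B2)*P(B2) = 0.529 * 0.76 = 0.40204
P(A) = 0.10872 + 0.40204 = 0.51076

0.510760


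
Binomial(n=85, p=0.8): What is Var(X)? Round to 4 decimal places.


Var = n*p*(1-p) = 85 * 0.8 * 0.2 = 13.6

13.6000


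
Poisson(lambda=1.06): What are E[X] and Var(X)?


E[X] = Var(X) = lambda = 1.06

1.06, 1.06


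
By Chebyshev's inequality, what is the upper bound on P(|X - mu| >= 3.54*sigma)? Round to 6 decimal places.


P <= 1/k^2
k^2 = 3.54^2 = 12.5316
1/k^2 = 1 / 12.5316 ≈ 0.07979827

0.079798


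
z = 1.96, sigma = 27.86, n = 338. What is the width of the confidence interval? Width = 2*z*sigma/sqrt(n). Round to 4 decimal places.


width = 2*z*sigma/sqrt(n)
2*z*sigma = 2 * 1.96 * 27.86 = 109.2112
sqrt(338) ≈ 18.384776
width = 109.2112 / 18.384776 ≈ 5.940306

5.9403


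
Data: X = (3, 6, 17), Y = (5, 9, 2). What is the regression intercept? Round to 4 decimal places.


a = ybar - b*xbar, where b = sum((xi-xbar)(yi-ybar)) / sum((xi-xbar)^2)
n = 3, xbar = 26/3 ≈ 8.666667, ybar = 16/3 ≈ 5.333333
Sxy = sum((xi-xbar)(yi-ybar)) = -107/3 ≈ -35.666667
Sxx = sum((xi-xbar)^2) = 326/3 ≈ 108.666667
b = Sxy / Sxx = -107/326 ≈ -0.328221
a = 5.333333 - (-0.328221) * 8.666667 = 1333/163 ≈ 8.177914

8.1779


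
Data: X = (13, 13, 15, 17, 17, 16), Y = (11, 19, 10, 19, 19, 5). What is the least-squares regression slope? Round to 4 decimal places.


b = sum((xi-xbar)(yi-ybar)) / sum((xi-xbar)^2)
n = 6, xbar = 91/6 ≈ 15.166667, ybar = 83/6 ≈ 13.833333
Sxy = sum((xi-xbar)(yi-ybar)) = 43/6 ≈ 7.166667
Sxx = sum((xi-xbar)^2) = 101/6 ≈ 16.833333
b = Sxy / Sxx = 43/101 ≈ 0.425743

0.4257


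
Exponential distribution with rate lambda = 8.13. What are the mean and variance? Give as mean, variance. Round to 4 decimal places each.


mean = 1/lam, var = 1/lam^2
mean = 1 / 8.13 = 100/813 ≈ 0.123001
lam^2 = 8.13^2 = 66.0969
var = 1 / 66.0969 ≈ 0.015129

0.1230, 0.0151


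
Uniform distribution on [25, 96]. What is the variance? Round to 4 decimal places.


Var = (b-a)^2 / 12
(b-a)^2 = (96 - 25)^2 = 5041
Var = 5041/12 ≈ 420.083333

420.0833


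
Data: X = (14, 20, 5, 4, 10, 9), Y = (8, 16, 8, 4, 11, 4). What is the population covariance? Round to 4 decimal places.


Cov = (1/n)*sum((xi-xbar)(yi-ybar))
n = 6, xbar = 62/6 = 31/3 ≈ 10.333333, ybar = 51/6 = 8.5
sum((xi-xbar)(yi-ybar)) = 107
Cov = 107 / 6 = 107/6 ≈ 17.833333

17.8333


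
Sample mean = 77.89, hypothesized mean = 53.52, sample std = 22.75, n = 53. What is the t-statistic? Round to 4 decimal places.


t = (xbar - mu0) / (s/sqrt(n))
xbar - mu0 = 77.89 - 53.52 = 24.37
sqrt(53) ≈ 7.28010989
s/sqrt(n) = 22.75 / 7.28010989 ≈ 3.12495283
t = 24.37 / 3.12495283 ≈ 7.798518

7.7985


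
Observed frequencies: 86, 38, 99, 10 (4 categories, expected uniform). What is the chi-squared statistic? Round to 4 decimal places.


chi2 = sum((O-E)^2/E), E = total/4
total = 233, E = 233/4 = 58.25
(86 - 58.25)^2 / 58.25 = 770.0625 / 58.25 = 12321/932 ≈ 13.219957
(38 - 58.25)^2 / 58.25 = 410.0625 / 58.25 = 6561/932 ≈ 7.039700
(99 - 58.25)^2 / 58.25 = 1660.5625 / 58.25 = 26569/932 ≈ 28.507511
(10 - 58.25)^2 / 58.25 = 2328.0625 / 58.25 = 37249/932 ≈ 39.966738
chi2 = 20675/233 ≈ 88.733906

88.7339


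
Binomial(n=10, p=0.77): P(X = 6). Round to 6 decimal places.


P = C(n,k) * p^k * (1-p)^(n-k)
C(10,6) = 210
p^k = 0.77^6 ≈ 0.2084224
(1-p)^(n-k) = 0.23^4 = 0.00279841
P = 210 * 0.2084224 * 0.00279841 ≈ 0.122483

0.122483


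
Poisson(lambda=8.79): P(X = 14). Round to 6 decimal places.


P = e^(-lam) * lam^k / k!
e^(-8.79) ≈ 0.0001522480
lam^k = 8.79^14 ≈ 16437821157248.076260
k! = 14! = 87178291200
P = 0.0001522480 * 16437821157248.076260 / 87178291200 ≈ 0.028707

0.028707


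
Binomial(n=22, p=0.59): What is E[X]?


E[X] = n*p = 22 * 0.59 = 12.98

12.98


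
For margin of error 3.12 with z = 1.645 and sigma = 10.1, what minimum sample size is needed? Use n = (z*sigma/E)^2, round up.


z*sigma/E = 1.645 * 10.1 / 3.12 = 33229/6240 ≈ 5.325160
(z*sigma/E)^2 ≈ 28.357332
round up: n = 29

29


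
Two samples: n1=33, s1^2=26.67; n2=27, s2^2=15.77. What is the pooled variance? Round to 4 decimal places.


sp^2 = ((n1-1)*s1^2 + (n2-1)*s2^2)/(n1+n2-2)
(n1-1)*s1^2 = 32 * 26.67 = 853.44
(n2-1)*s2^2 = 26 * 15.77 = 410.02
numerator = 853.44 + 410.02 = 1263.46
n1+n2-2 = 58
sp^2 = 1263.46 / 58 = 63173/2900 ≈ 21.783793

21.7838


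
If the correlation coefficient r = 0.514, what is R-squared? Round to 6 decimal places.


R^2 = r^2 = (0.514)^2 = 0.264196

0.264196


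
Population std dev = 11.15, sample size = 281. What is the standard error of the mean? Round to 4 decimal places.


SE = sigma / sqrt(n)
sqrt(281) ≈ 16.763055
SE = 11.15 / 16.763055 ≈ 0.665153

0.6652


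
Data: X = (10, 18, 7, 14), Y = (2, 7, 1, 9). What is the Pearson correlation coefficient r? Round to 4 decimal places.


r = sum((xi-xbar)(yi-ybar)) / sqrt(sum((xi-xbar)^2) * sum((yi-ybar)^2))
n = 4, xbar = 49/4 = 12.25, ybar = 19/4 = 4.75
Sxy = sum((xi-xbar)(yi-ybar)) = 46.25
Sxx = sum((xi-xbar)^2) = 68.75
Syy = sum((yi-ybar)^2) = 44.75
sqrt(Sxx*Syy) ≈ 55.466769
r = Sxy / sqrt(Sxx*Syy) = 46.25 / 55.466769 ≈ 0.833833

0.8338


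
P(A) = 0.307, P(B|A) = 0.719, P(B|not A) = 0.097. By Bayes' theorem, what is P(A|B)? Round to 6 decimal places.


P(A|B) = P(B|A)*P(A) / P(B), P(B) = P(B|A)*P(A) + P(B|not A)*P(not A)
P(B|A)*P(A) = 0.719 * 0.307 = 0.220733
P(B|not A)*P(not A) = 0.097 * 0.693 = 0.067221
P(B) = 0.220733 + 0.067221 = 0.287954
P(A|B) = 0.220733 / 0.287954 ≈ 0.76655646

0.766556


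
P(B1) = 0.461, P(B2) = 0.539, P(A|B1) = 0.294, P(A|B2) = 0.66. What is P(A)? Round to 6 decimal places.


P(A) = P(A|B1)*P(B1) + P(A|B2)*P(B2)
P(A|B1)*P(B1) = 0.294 * 0.461 = 0.135534
P(A|B2)*P(B2) = 0.66 * 0.539 = 0.35574
P(A) = 0.135534 + 0.35574 = 0.491274

0.491274


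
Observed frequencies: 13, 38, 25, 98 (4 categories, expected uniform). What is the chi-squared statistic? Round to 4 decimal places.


chi2 = sum((O-E)^2/E), E = total/4
total = 174, E = 174/4 = 43.5
(13 - 43.5)^2 / 43.5 = 930.25 / 43.5 = 3721/174 ≈ 21.385057
(38 - 43.5)^2 / 43.5 = 30.25 / 43.5 = 121/174 ≈ 0.695402
(25 - 43.5)^2 / 43.5 = 342.25 / 43.5 = 1369/174 ≈ 7.867816
(98 - 43.5)^2 / 43.5 = 2970.25 / 43.5 = 11881/174 ≈ 68.281609
chi2 = 8546/87 ≈ 98.229885

98.2299


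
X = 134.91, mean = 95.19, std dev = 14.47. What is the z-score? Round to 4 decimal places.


z = (X - mu) / sigma
X - mu = 134.91 - 95.19 = 39.72
z = 39.72 / 14.47 = 3972/1447 ≈ 2.744990

2.7450


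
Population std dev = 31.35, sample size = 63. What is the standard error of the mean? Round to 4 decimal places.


SE = sigma / sqrt(n)
sqrt(63) ≈ 7.937254
SE = 31.35 / 7.937254 ≈ 3.949729

3.9497


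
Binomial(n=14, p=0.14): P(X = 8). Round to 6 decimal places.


P = C(n,k) * p^k * (1-p)^(n-k)
C(14,8) = 3003
p^k = 0.14^8 ≈ 0.0000001475789
(1-p)^(n-k) = 0.86^6 ≈ 0.4045672
P = 3003 * 0.0000001475789 * 0.4045672 ≈ 0.000179

0.000179


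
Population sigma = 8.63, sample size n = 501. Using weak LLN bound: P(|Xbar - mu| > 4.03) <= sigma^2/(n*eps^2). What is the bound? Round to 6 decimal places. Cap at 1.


bound = min(1, sigma^2/(n*eps^2))
sigma^2 = 8.63^2 = 74.4769
n*eps^2 = 501 * 4.03^2 = 501 * 16.2409 = 8136.6909
sigma^2/(n*eps^2) = 74.4769 / 8136.6909 ≈ 0.00915322

0.009153


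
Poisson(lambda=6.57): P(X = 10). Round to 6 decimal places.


P = e^(-lam) * lam^k / k!
e^(-6.57) ≈ 0.001401797
lam^k = 6.57^10 ≈ 149848947.043450
k! = 10! = 3628800
P = 0.001401797 * 149848947.043450 / 3628800 ≈ 0.057886

0.057886


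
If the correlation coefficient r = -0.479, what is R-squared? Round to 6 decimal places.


R^2 = r^2 = (-0.479)^2 = 0.229441

0.229441


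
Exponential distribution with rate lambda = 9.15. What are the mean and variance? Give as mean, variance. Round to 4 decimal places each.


mean = 1/lam, var = 1/lam^2
mean = 1 / 9.15 = 20/183 ≈ 0.109290
lam^2 = 9.15^2 = 83.7225
var = 1 / 83.7225 ≈ 0.011944

0.1093, 0.0119


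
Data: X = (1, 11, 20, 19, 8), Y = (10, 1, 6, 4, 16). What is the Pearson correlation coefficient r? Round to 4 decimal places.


r = sum((xi-xbar)(yi-ybar)) / sqrt(sum((xi-xbar)^2) * sum((yi-ybar)^2))
n = 5, xbar = 59/5 = 11.8, ybar = 37/5 = 7.4
Sxy = sum((xi-xbar)(yi-ybar)) = -91.6
Sxx = sum((xi-xbar)^2) = 250.8
Syy = sum((yi-ybar)^2) = 135.2
sqrt(Sxx*Syy) ≈ 184.141685
r = Sxy / sqrt(Sxx*Syy) = -91.6 / 184.141685 ≈ -0.497443

-0.4974


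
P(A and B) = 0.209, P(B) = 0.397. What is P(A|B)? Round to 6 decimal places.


P(A|B) = P(A and B) / P(B) = 0.209 / 0.397 = 209/397 ≈ 0.52644836

0.526448


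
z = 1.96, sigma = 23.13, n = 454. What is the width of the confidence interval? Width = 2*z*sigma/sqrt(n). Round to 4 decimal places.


width = 2*z*sigma/sqrt(n)
2*z*sigma = 2 * 1.96 * 23.13 = 90.6696
sqrt(454) ≈ 21.307276
width = 90.6696 / 21.307276 ≈ 4.255335

4.2553


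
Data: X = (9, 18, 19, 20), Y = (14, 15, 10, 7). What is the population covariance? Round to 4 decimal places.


Cov = (1/n)*sum((xi-xbar)(yi-ybar))
n = 4, xbar = 66/4 = 16.5, ybar = 46/4 = 11.5
sum((xi-xbar)(yi-ybar)) = -33
Cov = -33 / 4 = -8.25

-8.2500


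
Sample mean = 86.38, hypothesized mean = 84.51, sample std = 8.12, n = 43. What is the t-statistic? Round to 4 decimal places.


t = (xbar - mu0) / (s/sqrt(n))
xbar - mu0 = 86.38 - 84.51 = 1.87
sqrt(43) ≈ 6.55743852
s/sqrt(n) = 8.12 / 6.55743852 ≈ 1.23828839
t = 1.87 / 1.23828839 ≈ 1.510149

1.5101


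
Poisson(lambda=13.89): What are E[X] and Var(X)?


E[X] = Var(X) = lambda = 13.89

13.89, 13.89


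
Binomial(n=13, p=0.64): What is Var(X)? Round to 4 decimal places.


Var = n*p*(1-p) = 13 * 0.64 * 0.36 = 2.9952

2.9952


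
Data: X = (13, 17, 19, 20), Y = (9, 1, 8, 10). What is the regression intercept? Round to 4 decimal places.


a = ybar - b*xbar, where b = sum((xi-xbar)(yi-ybar)) / sum((xi-xbar)^2)
n = 4, xbar = 69/4 = 17.25, ybar = 28/4 = 7
Sxy = sum((xi-xbar)(yi-ybar)) = 3
Sxx = sum((xi-xbar)^2) = 28.75
b = Sxy / Sxx = 12/115 ≈ 0.104348
a = 7 - 0.104348 * 17.25 = 5.2

5.2000


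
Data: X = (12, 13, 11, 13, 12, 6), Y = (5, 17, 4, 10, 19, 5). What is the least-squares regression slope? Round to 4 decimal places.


b = sum((xi-xbar)(yi-ybar)) / sum((xi-xbar)^2)
n = 6, xbar = 67/6 ≈ 11.166667, ybar = 60/6 = 10
Sxy = sum((xi-xbar)(yi-ybar)) = 43
Sxx = sum((xi-xbar)^2) = 209/6 ≈ 34.833333
b = Sxy / Sxx = 258/209 ≈ 1.234450

1.2344


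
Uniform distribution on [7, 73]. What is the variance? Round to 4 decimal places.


Var = (b-a)^2 / 12
(b-a)^2 = (73 - 7)^2 = 4356
Var = 4356/12 = 363

363.0000


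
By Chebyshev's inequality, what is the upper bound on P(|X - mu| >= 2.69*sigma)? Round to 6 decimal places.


P <= 1/k^2
k^2 = 2.69^2 = 7.2361
1/k^2 = 1 / 7.2361 ≈ 0.13819599

0.138196


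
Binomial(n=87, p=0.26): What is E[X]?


E[X] = n*p = 87 * 0.26 = 22.62

22.62


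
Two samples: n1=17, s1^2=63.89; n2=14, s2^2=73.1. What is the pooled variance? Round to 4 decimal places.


sp^2 = ((n1-1)*s1^2 + (n2-1)*s2^2)/(n1+n2-2)
(n1-1)*s1^2 = 16 * 63.89 = 1022.24
(n2-1)*s2^2 = 13 * 73.1 = 950.3
numerator = 1022.24 + 950.3 = 1972.54
n1+n2-2 = 29
sp^2 = 1972.54 / 29 = 98627/1450 ≈ 68.018621

68.0186


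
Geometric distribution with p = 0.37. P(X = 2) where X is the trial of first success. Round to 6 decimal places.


P = (1-p)^(k-1) * p
(1-p)^(k-1) = 0.63^1 = 0.63
P = 0.63 * 0.37 = 0.2331

0.233100


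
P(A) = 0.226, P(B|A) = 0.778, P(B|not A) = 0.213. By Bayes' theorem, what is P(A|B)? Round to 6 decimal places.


P(A|B) = P(B|A)*P(A) / P(B), P(B) = P(B|A)*P(A) + P(B|not A)*P(not A)
P(B|A)*P(A) = 0.778 * 0.226 = 0.175828
P(B|not A)*P(not A) = 0.213 * 0.774 = 0.164862
P(B) = 0.175828 + 0.164862 = 0.34069
P(A|B) = 0.175828 / 0.34069 ≈ 0.51609381

0.516094


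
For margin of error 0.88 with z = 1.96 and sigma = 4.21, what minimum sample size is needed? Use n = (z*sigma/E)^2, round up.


z*sigma/E = 1.96 * 4.21 / 0.88 = 20629/2200 ≈ 9.376818
(z*sigma/E)^2 ≈ 87.924719
round up: n = 88

88


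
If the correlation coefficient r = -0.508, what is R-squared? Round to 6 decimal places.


R^2 = r^2 = (-0.508)^2 = 0.258064

0.258064


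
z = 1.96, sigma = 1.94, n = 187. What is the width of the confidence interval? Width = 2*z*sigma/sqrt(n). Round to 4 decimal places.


width = 2*z*sigma/sqrt(n)
2*z*sigma = 2 * 1.96 * 1.94 = 7.6048
sqrt(187) ≈ 13.674794
width = 7.6048 / 13.674794 ≈ 0.556118

0.5561


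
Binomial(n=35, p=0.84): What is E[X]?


E[X] = n*p = 35 * 0.84 = 29.4

29.4


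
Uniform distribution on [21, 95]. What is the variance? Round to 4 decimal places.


Var = (b-a)^2 / 12
(b-a)^2 = (95 - 21)^2 = 5476
Var = 5476/12 ≈ 456.333333

456.3333


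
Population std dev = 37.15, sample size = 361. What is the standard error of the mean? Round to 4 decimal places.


SE = sigma / sqrt(n)
sqrt(361) = 19
SE = 37.15 / 19 = 743/380 ≈ 1.955263

1.9553


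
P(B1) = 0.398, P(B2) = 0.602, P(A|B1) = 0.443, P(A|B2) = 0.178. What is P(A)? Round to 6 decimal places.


P(A) = P(A|B1)*P(B1) + P(A|B2)*P(B2)
P(A|B1)*P(B1) = 0.443 * 0.398 = 0.176314
P(A|B2)*P(B2) = 0.178 * 0.602 = 0.107156
P(A) = 0.176314 + 0.107156 = 0.28347

0.283470


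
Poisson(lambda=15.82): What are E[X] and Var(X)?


E[X] = Var(X) = lambda = 15.82

15.82, 15.82


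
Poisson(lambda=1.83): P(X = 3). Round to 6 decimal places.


P = e^(-lam) * lam^k / k!
e^(-1.83) ≈ 0.1604136
lam^k = 1.83^3 = 6.128487
k! = 3! = 6
P = 0.1604136 * 6.128487 / 6 ≈ 0.163849

0.163849


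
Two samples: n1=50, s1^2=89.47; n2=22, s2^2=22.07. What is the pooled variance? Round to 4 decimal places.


sp^2 = ((n1-1)*s1^2 + (n2-1)*s2^2)/(n1+n2-2)
(n1-1)*s1^2 = 49 * 89.47 = 4384.03
(n2-1)*s2^2 = 21 * 22.07 = 463.47
numerator = 4384.03 + 463.47 = 4847.5
n1+n2-2 = 70
sp^2 = 4847.5 / 70 = 69.25

69.2500


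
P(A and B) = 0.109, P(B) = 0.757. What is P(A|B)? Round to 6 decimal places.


P(A|B) = P(A and B) / P(B) = 0.109 / 0.757 = 109/757 ≈ 0.14398943

0.143989


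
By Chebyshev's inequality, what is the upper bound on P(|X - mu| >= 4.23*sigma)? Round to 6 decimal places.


P <= 1/k^2
k^2 = 4.23^2 = 17.8929
1/k^2 = 1 / 17.8929 ≈ 0.05588809

0.055888


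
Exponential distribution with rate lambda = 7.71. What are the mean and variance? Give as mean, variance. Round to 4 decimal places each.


mean = 1/lam, var = 1/lam^2
mean = 1 / 7.71 = 100/771 ≈ 0.129702
lam^2 = 7.71^2 = 59.4441
var = 1 / 59.4441 ≈ 0.016823

0.1297, 0.0168


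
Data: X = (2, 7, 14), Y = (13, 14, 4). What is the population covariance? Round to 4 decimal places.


Cov = (1/n)*sum((xi-xbar)(yi-ybar))
n = 3, xbar = 23/3 ≈ 7.666667, ybar = 31/3 ≈ 10.333333
sum((xi-xbar)(yi-ybar)) = -173/3 ≈ -57.666667
Cov = -57.666667 / 3 = -173/9 ≈ -19.222222

-19.2222


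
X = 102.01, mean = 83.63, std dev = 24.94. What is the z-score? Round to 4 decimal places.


z = (X - mu) / sigma
X - mu = 102.01 - 83.63 = 18.38
z = 18.38 / 24.94 = 919/1247 ≈ 0.736969

0.7370


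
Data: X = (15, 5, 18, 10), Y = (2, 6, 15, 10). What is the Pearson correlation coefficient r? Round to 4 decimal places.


r = sum((xi-xbar)(yi-ybar)) / sqrt(sum((xi-xbar)^2) * sum((yi-ybar)^2))
n = 4, xbar = 48/4 = 12, ybar = 33/4 = 8.25
Sxy = sum((xi-xbar)(yi-ybar)) = 34
Sxx = sum((xi-xbar)^2) = 98
Syy = sum((yi-ybar)^2) = 92.75
sqrt(Sxx*Syy) ≈ 95.338869
r = Sxy / sqrt(Sxx*Syy) = 34 / 95.338869 ≈ 0.356623

0.3566


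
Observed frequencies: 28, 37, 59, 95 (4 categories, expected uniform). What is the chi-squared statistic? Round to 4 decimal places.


chi2 = sum((O-E)^2/E), E = total/4
total = 219, E = 219/4 = 54.75
(28 - 54.75)^2 / 54.75 = 715.5625 / 54.75 = 11449/876 ≈ 13.069635
(37 - 54.75)^2 / 54.75 = 315.0625 / 54.75 = 5041/876 ≈ 5.754566
(59 - 54.75)^2 / 54.75 = 18.0625 / 54.75 = 289/876 ≈ 0.329909
(95 - 54.75)^2 / 54.75 = 1620.0625 / 54.75 = 25921/876 ≈ 29.590183
chi2 = 10675/219 ≈ 48.744292

48.7443


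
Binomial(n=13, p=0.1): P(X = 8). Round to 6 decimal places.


P = C(n,k) * p^k * (1-p)^(n-k)
C(13,8) = 1287
p^k = 0.1^8 = 0.00000001
(1-p)^(n-k) = 0.9^5 = 0.59049
P = 1287 * 0.00000001 * 0.59049 ≈ 0.000008

0.000008


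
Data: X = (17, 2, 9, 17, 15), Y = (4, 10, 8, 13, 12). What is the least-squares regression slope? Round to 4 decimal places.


b = sum((xi-xbar)(yi-ybar)) / sum((xi-xbar)^2)
n = 5, xbar = 60/5 = 12, ybar = 47/5 = 9.4
Sxy = sum((xi-xbar)(yi-ybar)) = -3
Sxx = sum((xi-xbar)^2) = 168
b = Sxy / Sxx = -1/56 ≈ -0.017857

-0.0179


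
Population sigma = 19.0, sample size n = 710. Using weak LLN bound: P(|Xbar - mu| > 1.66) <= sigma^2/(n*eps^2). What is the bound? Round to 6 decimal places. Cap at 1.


bound = min(1, sigma^2/(n*eps^2))
sigma^2 = 19.0^2 = 361
n*eps^2 = 710 * 1.66^2 = 710 * 2.7556 = 1956.476
sigma^2/(n*eps^2) = 361 / 1956.476 ≈ 0.18451542

0.184515


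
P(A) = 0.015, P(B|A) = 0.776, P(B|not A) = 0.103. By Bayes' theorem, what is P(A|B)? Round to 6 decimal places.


P(A|B) = P(B|A)*P(A) / P(B), P(B) = P(B|A)*P(A) + P(B|not A)*P(not A)
P(B|A)*P(A) = 0.776 * 0.015 = 0.01164
P(B|not A)*P(not A) = 0.103 * 0.985 = 0.101455
P(B) = 0.01164 + 0.101455 = 0.113095
P(A|B) = 0.01164 / 0.113095 ≈ 0.10292232

0.102922


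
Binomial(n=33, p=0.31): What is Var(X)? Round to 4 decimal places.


Var = n*p*(1-p) = 33 * 0.31 * 0.69 = 7.0587

7.0587


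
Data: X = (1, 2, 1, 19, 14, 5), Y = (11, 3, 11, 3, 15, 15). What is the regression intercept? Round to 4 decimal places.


a = ybar - b*xbar, where b = sum((xi-xbar)(yi-ybar)) / sum((xi-xbar)^2)
n = 6, xbar = 42/6 = 7, ybar = 58/6 = 29/3 ≈ 9.666667
Sxy = sum((xi-xbar)(yi-ybar)) = -36
Sxx = sum((xi-xbar)^2) = 294
b = Sxy / Sxx = -6/49 ≈ -0.122449
a = 9.666667 - (-0.122449) * 7 = 221/21 ≈ 10.523810

10.5238


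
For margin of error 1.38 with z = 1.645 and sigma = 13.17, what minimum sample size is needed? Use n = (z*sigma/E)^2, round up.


z*sigma/E = 1.645 * 13.17 / 1.38 = 144431/9200 ≈ 15.699022
(z*sigma/E)^2 ≈ 246.459284
round up: n = 247

247


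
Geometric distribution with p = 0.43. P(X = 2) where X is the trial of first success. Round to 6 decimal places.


P = (1-p)^(k-1) * p
(1-p)^(k-1) = 0.57^1 = 0.57
P = 0.57 * 0.43 = 0.2451

0.245100


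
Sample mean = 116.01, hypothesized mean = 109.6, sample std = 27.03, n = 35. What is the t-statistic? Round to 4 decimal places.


t = (xbar - mu0) / (s/sqrt(n))
xbar - mu0 = 116.01 - 109.6 = 6.41
sqrt(35) ≈ 5.91607978
s/sqrt(n) = 27.03 / 5.91607978 ≈ 4.56890390
t = 6.41 / 4.56890390 ≈ 1.402962

1.4030


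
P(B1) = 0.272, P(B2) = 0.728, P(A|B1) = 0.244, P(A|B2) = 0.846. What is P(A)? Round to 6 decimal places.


P(A) = P(A|B1)*P(B1) + P(A|B2)*P(B2)
P(A|B1)*P(B1) = 0.244 * 0.272 = 0.066368
P(A|B2)*P(B2) = 0.846 * 0.728 = 0.615888
P(A) = 0.066368 + 0.615888 = 0.682256

0.682256


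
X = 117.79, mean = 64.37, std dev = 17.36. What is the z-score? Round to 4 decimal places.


z = (X - mu) / sigma
X - mu = 117.79 - 64.37 = 53.42
z = 53.42 / 17.36 = 2671/868 ≈ 3.077189

3.0772


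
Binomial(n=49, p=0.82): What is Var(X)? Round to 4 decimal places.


Var = n*p*(1-p) = 49 * 0.82 * 0.18 = 7.2324

7.2324


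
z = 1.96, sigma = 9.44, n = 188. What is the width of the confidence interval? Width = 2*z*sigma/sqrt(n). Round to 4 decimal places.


width = 2*z*sigma/sqrt(n)
2*z*sigma = 2 * 1.96 * 9.44 = 37.0048
sqrt(188) ≈ 13.711309
width = 37.0048 / 13.711309 ≈ 2.698852

2.6989


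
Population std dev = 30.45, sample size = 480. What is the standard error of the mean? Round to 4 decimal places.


SE = sigma / sqrt(n)
sqrt(480) ≈ 21.908902
SE = 30.45 / 21.908902 ≈ 1.389846

1.3898


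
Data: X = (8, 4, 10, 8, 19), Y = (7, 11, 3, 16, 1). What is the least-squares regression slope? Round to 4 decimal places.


b = sum((xi-xbar)(yi-ybar)) / sum((xi-xbar)^2)
n = 5, xbar = 49/5 = 9.8, ybar = 38/5 = 7.6
Sxy = sum((xi-xbar)(yi-ybar)) = -95.4
Sxx = sum((xi-xbar)^2) = 124.8
b = Sxy / Sxx = -159/208 ≈ -0.764423

-0.7644


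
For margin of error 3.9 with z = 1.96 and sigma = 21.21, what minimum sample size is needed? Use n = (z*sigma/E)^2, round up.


z*sigma/E = 1.96 * 21.21 / 3.9 = 34643/3250 ≈ 10.659385
(z*sigma/E)^2 ≈ 113.622480
round up: n = 114

114


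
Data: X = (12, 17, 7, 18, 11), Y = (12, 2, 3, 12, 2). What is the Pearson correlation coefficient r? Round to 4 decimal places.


r = sum((xi-xbar)(yi-ybar)) / sqrt(sum((xi-xbar)^2) * sum((yi-ybar)^2))
n = 5, xbar = 65/5 = 13, ybar = 31/5 = 6.2
Sxy = sum((xi-xbar)(yi-ybar)) = 34
Sxx = sum((xi-xbar)^2) = 82
Syy = sum((yi-ybar)^2) = 112.8
sqrt(Sxx*Syy) ≈ 96.174841
r = Sxy / sqrt(Sxx*Syy) = 34 / 96.174841 ≈ 0.353523

0.3535


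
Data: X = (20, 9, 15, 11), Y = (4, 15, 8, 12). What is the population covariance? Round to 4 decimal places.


Cov = (1/n)*sum((xi-xbar)(yi-ybar))
n = 4, xbar = 55/4 = 13.75, ybar = 39/4 = 9.75
sum((xi-xbar)(yi-ybar)) = -69.25
Cov = -69.25 / 4 = -17.3125

-17.3125


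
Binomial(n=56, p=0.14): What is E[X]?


E[X] = n*p = 56 * 0.14 = 7.84

7.84


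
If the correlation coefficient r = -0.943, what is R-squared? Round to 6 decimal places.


R^2 = r^2 = (-0.943)^2 = 0.889249

0.889249


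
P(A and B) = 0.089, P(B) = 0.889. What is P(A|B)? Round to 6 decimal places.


P(A|B) = P(A and B) / P(B) = 0.089 / 0.889 = 89/889 ≈ 0.10011249

0.100112


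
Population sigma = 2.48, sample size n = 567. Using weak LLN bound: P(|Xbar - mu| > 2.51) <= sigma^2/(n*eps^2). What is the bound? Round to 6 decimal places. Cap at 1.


bound = min(1, sigma^2/(n*eps^2))
sigma^2 = 2.48^2 = 6.1504
n*eps^2 = 567 * 2.51^2 = 567 * 6.3001 = 3572.1567
sigma^2/(n*eps^2) = 6.1504 / 3572.1567 ≈ 0.00172176

0.001722


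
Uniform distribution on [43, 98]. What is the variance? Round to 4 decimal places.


Var = (b-a)^2 / 12
(b-a)^2 = (98 - 43)^2 = 3025
Var = 3025/12 ≈ 252.083333

252.0833


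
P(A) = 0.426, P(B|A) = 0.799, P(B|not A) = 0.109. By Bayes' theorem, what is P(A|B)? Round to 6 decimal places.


P(A|B) = P(B|A)*P(A) / P(B), P(B) = P(B|A)*P(A) + P(B|not A)*P(not A)
P(B|A)*P(A) = 0.799 * 0.426 = 0.340374
P(B|not A)*P(not A) = 0.109 * 0.574 = 0.062566
P(B) = 0.340374 + 0.062566 = 0.40294
P(A|B) = 0.340374 / 0.40294 ≈ 0.84472626

0.844726


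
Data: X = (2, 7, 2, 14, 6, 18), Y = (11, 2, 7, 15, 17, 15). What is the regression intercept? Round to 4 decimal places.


a = ybar - b*xbar, where b = sum((xi-xbar)(yi-ybar)) / sum((xi-xbar)^2)
n = 6, xbar = 49/6 ≈ 8.166667, ybar = 67/6 ≈ 11.166667
Sxy = sum((xi-xbar)(yi-ybar)) = 509/6 ≈ 84.833333
Sxx = sum((xi-xbar)^2) = 1277/6 ≈ 212.833333
b = Sxy / Sxx = 509/1277 ≈ 0.398590
a = 11.166667 - 0.398590 * 8.166667 = 10103/1277 ≈ 7.911511

7.9115


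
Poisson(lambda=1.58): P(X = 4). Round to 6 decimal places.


P = e^(-lam) * lam^k / k!
e^(-1.58) ≈ 0.2059751
lam^k = 1.58^4 ≈ 6.232013
k! = 4! = 24
P = 0.2059751 * 6.232013 / 24 ≈ 0.053485

0.053485


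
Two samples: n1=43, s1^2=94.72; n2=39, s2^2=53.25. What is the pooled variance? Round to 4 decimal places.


sp^2 = ((n1-1)*s1^2 + (n2-1)*s2^2)/(n1+n2-2)
(n1-1)*s1^2 = 42 * 94.72 = 3978.24
(n2-1)*s2^2 = 38 * 53.25 = 2023.5
numerator = 3978.24 + 2023.5 = 6001.74
n1+n2-2 = 80
sp^2 = 6001.74 / 80 = 75.02175

75.0218


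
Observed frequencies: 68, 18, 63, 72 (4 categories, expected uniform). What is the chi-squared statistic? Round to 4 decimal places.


chi2 = sum((O-E)^2/E), E = total/4
total = 221, E = 221/4 = 55.25
(68 - 55.25)^2 / 55.25 = 162.5625 / 55.25 = 153/52 ≈ 2.942308
(18 - 55.25)^2 / 55.25 = 1387.5625 / 55.25 = 22201/884 ≈ 25.114253
(63 - 55.25)^2 / 55.25 = 60.0625 / 55.25 = 961/884 ≈ 1.087104
(72 - 55.25)^2 / 55.25 = 280.5625 / 55.25 = 4489/884 ≈ 5.078054
chi2 = 7563/221 ≈ 34.221719

34.2217


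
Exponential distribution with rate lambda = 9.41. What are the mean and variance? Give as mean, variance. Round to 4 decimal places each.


mean = 1/lam, var = 1/lam^2
mean = 1 / 9.41 = 100/941 ≈ 0.106270
lam^2 = 9.41^2 = 88.5481
var = 1 / 88.5481 ≈ 0.011293

0.1063, 0.0113


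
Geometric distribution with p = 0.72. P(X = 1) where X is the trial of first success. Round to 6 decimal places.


P = (1-p)^(k-1) * p
(1-p)^(k-1) = 0.28^0 = 1
P = 1 * 0.72 = 0.72

0.720000


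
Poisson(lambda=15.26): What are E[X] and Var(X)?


E[X] = Var(X) = lambda = 15.26

15.26, 15.26


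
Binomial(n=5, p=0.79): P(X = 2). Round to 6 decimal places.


P = C(n,k) * p^k * (1-p)^(n-k)
C(5,2) = 10
p^k = 0.79^2 = 0.6241
(1-p)^(n-k) = 0.21^3 = 0.009261
P = 10 * 0.6241 * 0.009261 ≈ 0.057798

0.057798


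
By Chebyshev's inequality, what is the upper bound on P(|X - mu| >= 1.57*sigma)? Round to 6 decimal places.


P <= 1/k^2
k^2 = 1.57^2 = 2.4649
1/k^2 = 1 / 2.4649 ≈ 0.40569597

0.405696


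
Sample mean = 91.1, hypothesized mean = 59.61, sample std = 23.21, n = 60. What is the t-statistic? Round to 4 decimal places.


t = (xbar - mu0) / (s/sqrt(n))
xbar - mu0 = 91.1 - 59.61 = 31.49
sqrt(60) ≈ 7.74596669
s/sqrt(n) = 23.21 / 7.74596669 ≈ 2.99639812
t = 31.49 / 2.99639812 ≈ 10.509284

10.5093


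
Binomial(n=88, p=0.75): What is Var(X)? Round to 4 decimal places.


Var = n*p*(1-p) = 88 * 0.75 * 0.25 = 16.5

16.5000


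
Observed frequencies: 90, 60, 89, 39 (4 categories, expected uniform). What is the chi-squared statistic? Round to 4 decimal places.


chi2 = sum((O-E)^2/E), E = total/4
total = 278, E = 278/4 = 69.5
(90 - 69.5)^2 / 69.5 = 420.25 / 69.5 = 1681/278 ≈ 6.046763
(60 - 69.5)^2 / 69.5 = 90.25 / 69.5 = 361/278 ≈ 1.298561
(89 - 69.5)^2 / 69.5 = 380.25 / 69.5 = 1521/278 ≈ 5.471223
(39 - 69.5)^2 / 69.5 = 930.25 / 69.5 = 3721/278 ≈ 13.384892
chi2 = 3642/139 ≈ 26.201439

26.2014


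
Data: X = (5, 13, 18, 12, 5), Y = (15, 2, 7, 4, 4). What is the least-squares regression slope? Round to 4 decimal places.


b = sum((xi-xbar)(yi-ybar)) / sum((xi-xbar)^2)
n = 5, xbar = 53/5 = 10.6, ybar = 32/5 = 6.4
Sxy = sum((xi-xbar)(yi-ybar)) = -44.2
Sxx = sum((xi-xbar)^2) = 125.2
b = Sxy / Sxx = -221/626 ≈ -0.353035

-0.3530


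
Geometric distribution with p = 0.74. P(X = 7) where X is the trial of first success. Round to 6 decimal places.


P = (1-p)^(k-1) * p
(1-p)^(k-1) = 0.26^6 ≈ 0.0003089158
P = 0.0003089158 * 0.74 ≈ 0.0002285977

0.000229


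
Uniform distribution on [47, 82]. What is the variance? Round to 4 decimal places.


Var = (b-a)^2 / 12
(b-a)^2 = (82 - 47)^2 = 1225
Var = 1225/12 ≈ 102.083333

102.0833


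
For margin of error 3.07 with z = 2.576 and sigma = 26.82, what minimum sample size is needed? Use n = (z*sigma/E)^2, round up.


z*sigma/E = 2.576 * 26.82 / 3.07 ≈ 22.504339
(z*sigma/E)^2 ≈ 506.445263
round up: n = 507

507


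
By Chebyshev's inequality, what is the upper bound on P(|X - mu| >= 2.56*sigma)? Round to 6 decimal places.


P <= 1/k^2
k^2 = 2.56^2 = 6.5536
1/k^2 = 1 / 6.5536 = 625/4096 ≈ 0.15258789

0.152588
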